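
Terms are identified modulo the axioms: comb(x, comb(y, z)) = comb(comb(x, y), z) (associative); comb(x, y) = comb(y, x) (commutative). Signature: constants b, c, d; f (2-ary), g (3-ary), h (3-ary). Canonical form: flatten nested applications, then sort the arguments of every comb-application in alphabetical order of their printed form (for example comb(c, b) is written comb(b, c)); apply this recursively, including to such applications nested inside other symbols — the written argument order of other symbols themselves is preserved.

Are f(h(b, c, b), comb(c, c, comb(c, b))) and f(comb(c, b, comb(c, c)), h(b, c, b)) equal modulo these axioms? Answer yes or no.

Left:  f(h(b, c, b), comb(c, c, comb(c, b)))
  Work inside:  comb(c, c, comb(c, b))
  Merge nested applications:  comb(c, c, c, b)
  Order the arguments:  comb(b, c, c, c)
  Reassemble:  f(h(b, c, b), comb(b, c, c, c))
Right:  f(comb(c, b, comb(c, c)), h(b, c, b))
  Focus inside:  comb(c, b, comb(c, c))
  Merge nested applications:  comb(c, b, c, c)
  Sort:  comb(b, c, c, c)
  Reassemble:  f(comb(b, c, c, c), h(b, c, b))

Answer: no — f(h(b, c, b), comb(b, c, c, c)) vs f(comb(b, c, c, c), h(b, c, b))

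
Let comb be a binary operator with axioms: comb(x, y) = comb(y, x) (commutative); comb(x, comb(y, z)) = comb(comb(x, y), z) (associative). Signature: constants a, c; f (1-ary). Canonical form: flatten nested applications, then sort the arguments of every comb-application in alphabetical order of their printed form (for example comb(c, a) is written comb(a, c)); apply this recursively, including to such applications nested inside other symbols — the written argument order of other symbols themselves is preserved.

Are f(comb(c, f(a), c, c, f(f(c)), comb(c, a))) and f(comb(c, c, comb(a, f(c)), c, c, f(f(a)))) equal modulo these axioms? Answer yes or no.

Answer: no — f(comb(a, c, c, c, c, f(a), f(f(c)))) vs f(comb(a, c, c, c, c, f(c), f(f(a))))

Derivation:
Left:  f(comb(c, f(a), c, c, f(f(c)), comb(c, a)))
  Work inside:  comb(c, f(a), c, c, f(f(c)), comb(c, a))
  Un-nest:  comb(c, f(a), c, c, f(f(c)), c, a)
  Sort:  comb(a, c, c, c, c, f(a), f(f(c)))
  Put back:  f(comb(a, c, c, c, c, f(a), f(f(c))))
Right:  f(comb(c, c, comb(a, f(c)), c, c, f(f(a))))
  Work inside:  comb(c, c, comb(a, f(c)), c, c, f(f(a)))
  Merge nested applications:  comb(c, c, a, f(c), c, c, f(f(a)))
  Sort arguments:  comb(a, c, c, c, c, f(c), f(f(a)))
  Rebuild:  f(comb(a, c, c, c, c, f(c), f(f(a))))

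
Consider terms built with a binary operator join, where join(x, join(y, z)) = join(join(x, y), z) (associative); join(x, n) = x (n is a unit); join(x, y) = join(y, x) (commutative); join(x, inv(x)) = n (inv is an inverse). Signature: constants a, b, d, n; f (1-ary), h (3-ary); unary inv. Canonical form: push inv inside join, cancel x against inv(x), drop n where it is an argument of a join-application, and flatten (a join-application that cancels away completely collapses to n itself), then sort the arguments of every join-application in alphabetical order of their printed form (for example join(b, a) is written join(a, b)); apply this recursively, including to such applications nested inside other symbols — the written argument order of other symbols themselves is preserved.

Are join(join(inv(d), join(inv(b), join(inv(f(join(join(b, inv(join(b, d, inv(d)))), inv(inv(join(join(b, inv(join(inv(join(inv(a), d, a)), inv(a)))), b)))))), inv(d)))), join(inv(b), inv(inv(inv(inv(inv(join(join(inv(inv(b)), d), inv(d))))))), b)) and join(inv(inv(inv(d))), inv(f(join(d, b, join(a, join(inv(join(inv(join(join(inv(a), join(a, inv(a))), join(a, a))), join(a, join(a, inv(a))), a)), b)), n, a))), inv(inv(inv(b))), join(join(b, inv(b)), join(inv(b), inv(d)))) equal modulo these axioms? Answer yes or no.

Answer: yes — both canonical forms are join(inv(b), inv(b), inv(d), inv(d), inv(f(join(a, b, b, d))))

Derivation:
Left:  join(join(inv(d), join(inv(b), join(inv(f(join(join(b, inv(join(b, d, inv(d)))), inv(inv(join(join(b, inv(join(inv(join(inv(a), d, a)), inv(a)))), b)))))), inv(d)))), join(inv(b), inv(inv(inv(inv(inv(join(join(inv(inv(b)), d), inv(d))))))), b))
  Push inv inside:  distribute inv over join and collapse double inv
  Collect:  join(inv(d), inv(d), inv(b), inv(b), inv(f(join(a, b, b, d))))
  Sort:  join(inv(b), inv(b), inv(d), inv(d), inv(f(join(a, b, b, d))))
Right:  join(inv(inv(inv(d))), inv(f(join(d, b, join(a, join(inv(join(inv(join(join(inv(a), join(a, inv(a))), join(a, a))), join(a, join(a, inv(a))), a)), b)), n, a))), inv(inv(inv(b))), join(join(b, inv(b)), join(inv(b), inv(d))))
  Push inv inside:  distribute inv over join and collapse double inv
  Collect terms:  join(inv(d), inv(d), inv(f(join(a, b, b, d))), inv(b), inv(b))
  Sort arguments:  join(inv(b), inv(b), inv(d), inv(d), inv(f(join(a, b, b, d))))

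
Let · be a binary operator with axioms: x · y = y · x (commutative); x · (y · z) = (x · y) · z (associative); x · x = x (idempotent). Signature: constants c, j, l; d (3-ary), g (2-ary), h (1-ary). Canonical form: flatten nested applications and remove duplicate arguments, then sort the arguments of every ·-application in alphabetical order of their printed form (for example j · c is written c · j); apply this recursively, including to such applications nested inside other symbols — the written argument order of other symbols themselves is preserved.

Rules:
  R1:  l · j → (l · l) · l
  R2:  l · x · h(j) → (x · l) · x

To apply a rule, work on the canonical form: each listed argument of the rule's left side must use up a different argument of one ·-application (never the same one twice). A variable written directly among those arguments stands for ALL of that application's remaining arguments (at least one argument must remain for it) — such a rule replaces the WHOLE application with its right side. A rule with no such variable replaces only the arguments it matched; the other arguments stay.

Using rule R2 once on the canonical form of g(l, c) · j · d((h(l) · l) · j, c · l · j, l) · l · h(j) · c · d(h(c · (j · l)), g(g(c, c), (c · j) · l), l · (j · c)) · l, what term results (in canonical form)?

Canonical form:  c · d(h(c · j · l), g(g(c, c), c · j · l), c · j · l) · d(h(l) · j · l, c · j · l, l) · g(l, c) · h(j) · j · l
Apply R2:  consuming h(j), l;  x := c · d(h(c · j · l), g(g(c, c), c · j · l), c · j · l) · d(h(l) · j · l, c · j · l, l) · g(l, c) · j
The variable takes the whole remainder — replace the entire application.
New term:  c · d(h(c · j · l), g(g(c, c), c · j · l), c · j · l) · d(h(l) · j · l, c · j · l, l) · g(l, c) · j · l

Answer: c · d(h(c · j · l), g(g(c, c), c · j · l), c · j · l) · d(h(l) · j · l, c · j · l, l) · g(l, c) · j · l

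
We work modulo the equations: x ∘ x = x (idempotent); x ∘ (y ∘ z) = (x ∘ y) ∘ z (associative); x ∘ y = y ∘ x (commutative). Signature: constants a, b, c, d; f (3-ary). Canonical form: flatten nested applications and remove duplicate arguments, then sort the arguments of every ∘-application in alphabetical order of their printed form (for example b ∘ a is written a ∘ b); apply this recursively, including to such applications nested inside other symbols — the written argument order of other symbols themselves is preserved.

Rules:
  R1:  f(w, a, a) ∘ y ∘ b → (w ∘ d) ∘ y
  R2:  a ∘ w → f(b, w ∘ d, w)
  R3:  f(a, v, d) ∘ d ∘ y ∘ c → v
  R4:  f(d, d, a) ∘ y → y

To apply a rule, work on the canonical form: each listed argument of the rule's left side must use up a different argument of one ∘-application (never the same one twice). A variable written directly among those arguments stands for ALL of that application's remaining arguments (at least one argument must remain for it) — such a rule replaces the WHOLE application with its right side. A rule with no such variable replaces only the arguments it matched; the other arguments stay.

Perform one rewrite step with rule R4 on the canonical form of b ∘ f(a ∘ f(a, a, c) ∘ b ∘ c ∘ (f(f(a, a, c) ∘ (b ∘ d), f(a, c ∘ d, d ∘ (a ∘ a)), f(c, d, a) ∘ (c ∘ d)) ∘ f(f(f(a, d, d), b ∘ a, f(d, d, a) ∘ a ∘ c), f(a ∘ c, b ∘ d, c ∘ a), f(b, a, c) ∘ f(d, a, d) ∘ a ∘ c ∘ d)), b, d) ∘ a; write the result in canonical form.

Canonical form:  a ∘ b ∘ f(a ∘ b ∘ c ∘ f(a, a, c) ∘ f(b ∘ d ∘ f(a, a, c), f(a, c ∘ d, a ∘ d), c ∘ d ∘ f(c, d, a)) ∘ f(f(f(a, d, d), a ∘ b, a ∘ c ∘ f(d, d, a)), f(a ∘ c, b ∘ d, a ∘ c), a ∘ c ∘ d ∘ f(b, a, c) ∘ f(d, a, d)), b, d)
Match R4:  consume f(d, d, a);  y := a ∘ c
The extension variable absorbs all remaining arguments, so the whole application is rewritten.
New term:  a ∘ b ∘ f(a ∘ b ∘ c ∘ f(a, a, c) ∘ f(b ∘ d ∘ f(a, a, c), f(a, c ∘ d, a ∘ d), c ∘ d ∘ f(c, d, a)) ∘ f(f(f(a, d, d), a ∘ b, a ∘ c), f(a ∘ c, b ∘ d, a ∘ c), a ∘ c ∘ d ∘ f(b, a, c) ∘ f(d, a, d)), b, d)

Answer: a ∘ b ∘ f(a ∘ b ∘ c ∘ f(a, a, c) ∘ f(b ∘ d ∘ f(a, a, c), f(a, c ∘ d, a ∘ d), c ∘ d ∘ f(c, d, a)) ∘ f(f(f(a, d, d), a ∘ b, a ∘ c), f(a ∘ c, b ∘ d, a ∘ c), a ∘ c ∘ d ∘ f(b, a, c) ∘ f(d, a, d)), b, d)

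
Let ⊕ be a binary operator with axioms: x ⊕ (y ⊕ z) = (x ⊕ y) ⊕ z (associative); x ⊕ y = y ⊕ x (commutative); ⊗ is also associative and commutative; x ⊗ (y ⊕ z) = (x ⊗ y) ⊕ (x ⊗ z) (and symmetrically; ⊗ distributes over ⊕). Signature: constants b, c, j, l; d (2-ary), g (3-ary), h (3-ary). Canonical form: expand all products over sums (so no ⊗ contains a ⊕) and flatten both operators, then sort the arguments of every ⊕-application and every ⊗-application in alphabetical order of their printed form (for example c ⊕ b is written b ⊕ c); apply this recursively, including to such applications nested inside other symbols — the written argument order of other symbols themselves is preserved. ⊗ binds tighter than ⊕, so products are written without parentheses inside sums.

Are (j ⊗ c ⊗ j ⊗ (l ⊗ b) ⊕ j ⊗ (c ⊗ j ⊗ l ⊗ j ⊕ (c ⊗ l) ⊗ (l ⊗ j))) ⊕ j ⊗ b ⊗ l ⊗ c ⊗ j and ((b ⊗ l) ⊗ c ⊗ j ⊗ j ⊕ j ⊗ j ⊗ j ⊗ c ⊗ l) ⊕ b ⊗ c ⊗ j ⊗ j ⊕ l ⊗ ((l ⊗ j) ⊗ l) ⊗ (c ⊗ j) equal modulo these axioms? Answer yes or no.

Left:  (j ⊗ c ⊗ j ⊗ (l ⊗ b) ⊕ j ⊗ (c ⊗ j ⊗ l ⊗ j ⊕ (c ⊗ l) ⊗ (l ⊗ j))) ⊕ j ⊗ b ⊗ l ⊗ c ⊗ j
  Distribute:  b ⊗ c ⊗ j ⊗ j ⊗ l ⊕ c ⊗ j ⊗ j ⊗ j ⊗ l ⊕ c ⊗ j ⊗ j ⊗ l ⊗ l ⊕ b ⊗ c ⊗ j ⊗ j ⊗ l
  Sort:  b ⊗ c ⊗ j ⊗ j ⊗ l ⊕ b ⊗ c ⊗ j ⊗ j ⊗ l ⊕ c ⊗ j ⊗ j ⊗ j ⊗ l ⊕ c ⊗ j ⊗ j ⊗ l ⊗ l
Right:  ((b ⊗ l) ⊗ c ⊗ j ⊗ j ⊕ j ⊗ j ⊗ j ⊗ c ⊗ l) ⊕ b ⊗ c ⊗ j ⊗ j ⊕ l ⊗ ((l ⊗ j) ⊗ l) ⊗ (c ⊗ j)
  Merge nested applications:  b ⊗ c ⊗ j ⊗ j ⊗ l ⊕ c ⊗ j ⊗ j ⊗ j ⊗ l ⊕ b ⊗ c ⊗ j ⊗ j ⊕ c ⊗ j ⊗ j ⊗ l ⊗ l ⊗ l
  Sort arguments:  b ⊗ c ⊗ j ⊗ j ⊕ b ⊗ c ⊗ j ⊗ j ⊗ l ⊕ c ⊗ j ⊗ j ⊗ j ⊗ l ⊕ c ⊗ j ⊗ j ⊗ l ⊗ l ⊗ l

Answer: no — b ⊗ c ⊗ j ⊗ j ⊗ l ⊕ b ⊗ c ⊗ j ⊗ j ⊗ l ⊕ c ⊗ j ⊗ j ⊗ j ⊗ l ⊕ c ⊗ j ⊗ j ⊗ l ⊗ l vs b ⊗ c ⊗ j ⊗ j ⊕ b ⊗ c ⊗ j ⊗ j ⊗ l ⊕ c ⊗ j ⊗ j ⊗ j ⊗ l ⊕ c ⊗ j ⊗ j ⊗ l ⊗ l ⊗ l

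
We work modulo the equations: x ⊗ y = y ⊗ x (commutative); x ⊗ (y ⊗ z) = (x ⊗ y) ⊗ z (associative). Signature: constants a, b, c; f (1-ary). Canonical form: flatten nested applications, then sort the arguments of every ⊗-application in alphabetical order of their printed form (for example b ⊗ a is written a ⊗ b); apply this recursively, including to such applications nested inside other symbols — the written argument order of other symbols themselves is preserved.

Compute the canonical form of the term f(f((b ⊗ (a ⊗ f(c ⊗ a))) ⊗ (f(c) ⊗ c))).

Answer: f(f(a ⊗ b ⊗ c ⊗ f(a ⊗ c) ⊗ f(c)))

Derivation:
Focus inside:  (b ⊗ (a ⊗ f(c ⊗ a))) ⊗ (f(c) ⊗ c)
Un-nest:  b ⊗ a ⊗ f(c ⊗ a) ⊗ f(c) ⊗ c
Canonicalize subterm:  f(c ⊗ a)  →  f(a ⊗ c)
Sort:  a ⊗ b ⊗ c ⊗ f(a ⊗ c) ⊗ f(c)
Put back:  f(f(a ⊗ b ⊗ c ⊗ f(a ⊗ c) ⊗ f(c)))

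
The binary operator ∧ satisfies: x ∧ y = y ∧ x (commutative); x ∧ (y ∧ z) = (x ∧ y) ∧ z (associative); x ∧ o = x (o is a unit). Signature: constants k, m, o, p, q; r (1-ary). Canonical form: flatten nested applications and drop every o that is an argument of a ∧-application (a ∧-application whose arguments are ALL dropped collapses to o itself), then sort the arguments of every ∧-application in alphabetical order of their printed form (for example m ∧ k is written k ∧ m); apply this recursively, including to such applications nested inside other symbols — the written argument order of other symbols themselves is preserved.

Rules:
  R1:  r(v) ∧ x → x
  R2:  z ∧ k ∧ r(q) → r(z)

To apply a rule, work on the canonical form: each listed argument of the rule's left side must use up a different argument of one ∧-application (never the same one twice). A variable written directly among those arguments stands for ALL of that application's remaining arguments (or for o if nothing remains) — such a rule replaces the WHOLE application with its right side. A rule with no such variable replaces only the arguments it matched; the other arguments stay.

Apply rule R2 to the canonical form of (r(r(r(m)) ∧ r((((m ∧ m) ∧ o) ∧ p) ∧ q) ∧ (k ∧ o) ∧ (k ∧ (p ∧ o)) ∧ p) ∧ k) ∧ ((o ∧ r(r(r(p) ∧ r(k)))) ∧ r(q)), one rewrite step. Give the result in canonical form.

Canonical form:  k ∧ r(k ∧ k ∧ p ∧ p ∧ r(m ∧ m ∧ p ∧ q) ∧ r(r(m))) ∧ r(q) ∧ r(r(r(k) ∧ r(p)))
R2 matches:  uses k, r(q);  z := r(k ∧ k ∧ p ∧ p ∧ r(m ∧ m ∧ p ∧ q) ∧ r(r(m))) ∧ r(r(r(k) ∧ r(p)))
The extension variable absorbs all remaining arguments, so the whole application is rewritten.
New term:  r(r(k ∧ k ∧ p ∧ p ∧ r(m ∧ m ∧ p ∧ q) ∧ r(r(m))) ∧ r(r(r(k) ∧ r(p))))

Answer: r(r(k ∧ k ∧ p ∧ p ∧ r(m ∧ m ∧ p ∧ q) ∧ r(r(m))) ∧ r(r(r(k) ∧ r(p))))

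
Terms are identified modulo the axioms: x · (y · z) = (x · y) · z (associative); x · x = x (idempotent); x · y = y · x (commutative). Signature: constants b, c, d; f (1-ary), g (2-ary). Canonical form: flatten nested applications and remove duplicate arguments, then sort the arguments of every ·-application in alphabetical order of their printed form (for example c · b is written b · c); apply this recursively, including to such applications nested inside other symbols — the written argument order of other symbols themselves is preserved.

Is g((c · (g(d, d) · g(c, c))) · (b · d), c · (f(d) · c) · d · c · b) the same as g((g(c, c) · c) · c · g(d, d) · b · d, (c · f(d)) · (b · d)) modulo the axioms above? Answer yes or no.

Left:  g((c · (g(d, d) · g(c, c))) · (b · d), c · (f(d) · c) · d · c · b)
  Work inside:  (c · (g(d, d) · g(c, c))) · (b · d)
  Flatten:  c · g(d, d) · g(c, c) · b · d
  Sort:  b · c · d · g(c, c) · g(d, d)
  Reassemble:  g(b · c · d · g(c, c) · g(d, d), b · c · d · f(d))
Right:  g((g(c, c) · c) · c · g(d, d) · b · d, (c · f(d)) · (b · d))
  Descend into:  (g(c, c) · c) · c · g(d, d) · b · d
  Merge nested applications:  g(c, c) · c · c · g(d, d) · b · d
  Drop duplicates:  drop duplicate c
  Sort arguments:  b · c · d · g(c, c) · g(d, d)
  Rebuild:  g(b · c · d · g(c, c) · g(d, d), b · c · d · f(d))

Answer: yes — both canonical forms are g(b · c · d · g(c, c) · g(d, d), b · c · d · f(d))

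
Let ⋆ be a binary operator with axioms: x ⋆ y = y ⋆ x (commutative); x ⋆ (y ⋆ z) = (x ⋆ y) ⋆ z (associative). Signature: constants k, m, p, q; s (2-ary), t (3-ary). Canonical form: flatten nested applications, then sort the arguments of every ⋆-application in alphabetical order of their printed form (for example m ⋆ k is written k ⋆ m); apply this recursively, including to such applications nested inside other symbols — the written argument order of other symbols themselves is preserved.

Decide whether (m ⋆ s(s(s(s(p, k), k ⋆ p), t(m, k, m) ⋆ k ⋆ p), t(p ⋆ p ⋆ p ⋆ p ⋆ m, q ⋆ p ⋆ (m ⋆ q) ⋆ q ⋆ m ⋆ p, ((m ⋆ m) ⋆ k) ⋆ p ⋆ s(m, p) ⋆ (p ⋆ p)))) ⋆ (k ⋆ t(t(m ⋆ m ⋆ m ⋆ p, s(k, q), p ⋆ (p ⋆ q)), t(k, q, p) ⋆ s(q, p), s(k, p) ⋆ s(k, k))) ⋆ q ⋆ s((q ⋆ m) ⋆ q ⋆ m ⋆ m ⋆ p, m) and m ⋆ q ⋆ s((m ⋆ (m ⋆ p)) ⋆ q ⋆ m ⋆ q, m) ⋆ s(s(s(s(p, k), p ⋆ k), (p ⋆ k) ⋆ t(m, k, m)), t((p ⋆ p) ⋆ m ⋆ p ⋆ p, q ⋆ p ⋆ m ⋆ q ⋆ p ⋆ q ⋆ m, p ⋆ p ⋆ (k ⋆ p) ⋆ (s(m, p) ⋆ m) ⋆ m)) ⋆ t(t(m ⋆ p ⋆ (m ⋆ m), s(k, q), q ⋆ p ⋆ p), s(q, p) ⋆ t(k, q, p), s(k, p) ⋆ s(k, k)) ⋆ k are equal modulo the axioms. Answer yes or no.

Answer: yes — both canonical forms are k ⋆ m ⋆ q ⋆ s(m ⋆ m ⋆ m ⋆ p ⋆ q ⋆ q, m) ⋆ s(s(s(s(p, k), k ⋆ p), k ⋆ p ⋆ t(m, k, m)), t(m ⋆ p ⋆ p ⋆ p ⋆ p, m ⋆ m ⋆ p ⋆ p ⋆ q ⋆ q ⋆ q, k ⋆ m ⋆ m ⋆ p ⋆ p ⋆ p ⋆ s(m, p))) ⋆ t(t(m ⋆ m ⋆ m ⋆ p, s(k, q), p ⋆ p ⋆ q), s(q, p) ⋆ t(k, q, p), s(k, k) ⋆ s(k, p))

Derivation:
Left:  (m ⋆ s(s(s(s(p, k), k ⋆ p), t(m, k, m) ⋆ k ⋆ p), t(p ⋆ p ⋆ p ⋆ p ⋆ m, q ⋆ p ⋆ (m ⋆ q) ⋆ q ⋆ m ⋆ p, ((m ⋆ m) ⋆ k) ⋆ p ⋆ s(m, p) ⋆ (p ⋆ p)))) ⋆ (k ⋆ t(t(m ⋆ m ⋆ m ⋆ p, s(k, q), p ⋆ (p ⋆ q)), t(k, q, p) ⋆ s(q, p), s(k, p) ⋆ s(k, k))) ⋆ q ⋆ s((q ⋆ m) ⋆ q ⋆ m ⋆ m ⋆ p, m)
  Flatten:  m ⋆ s(s(s(s(p, k), k ⋆ p), t(m, k, m) ⋆ k ⋆ p), t(p ⋆ p ⋆ p ⋆ p ⋆ m, q ⋆ p ⋆ (m ⋆ q) ⋆ q ⋆ m ⋆ p, ((m ⋆ m) ⋆ k) ⋆ p ⋆ s(m, p) ⋆ (p ⋆ p))) ⋆ k ⋆ t(t(m ⋆ m ⋆ m ⋆ p, s(k, q), p ⋆ (p ⋆ q)), t(k, q, p) ⋆ s(q, p), s(k, p) ⋆ s(k, k)) ⋆ q ⋆ s((q ⋆ m) ⋆ q ⋆ m ⋆ m ⋆ p, m)
  Inside:  s(s(s(s(p, k), k ⋆ p), t(m, k, m) ⋆ k ⋆ p), t(p ⋆ p ⋆ p ⋆ p ⋆ m, q ⋆ p ⋆ (m ⋆ q) ⋆ q ⋆ m ⋆ p, ((m ⋆ m) ⋆ k) ⋆ p ⋆ s(m, p) ⋆ (p ⋆ p)))  →  s(s(s(s(p, k), k ⋆ p), k ⋆ p ⋆ t(m, k, m)), t(m ⋆ p ⋆ p ⋆ p ⋆ p, m ⋆ m ⋆ p ⋆ p ⋆ q ⋆ q ⋆ q, k ⋆ m ⋆ m ⋆ p ⋆ p ⋆ p ⋆ s(m, p)))
  Simplify inside:  t(t(m ⋆ m ⋆ m ⋆ p, s(k, q), p ⋆ (p ⋆ q)), t(k, q, p) ⋆ s(q, p), s(k, p) ⋆ s(k, k))  →  t(t(m ⋆ m ⋆ m ⋆ p, s(k, q), p ⋆ p ⋆ q), s(q, p) ⋆ t(k, q, p), s(k, k) ⋆ s(k, p))
  Inside:  s((q ⋆ m) ⋆ q ⋆ m ⋆ m ⋆ p, m)  →  s(m ⋆ m ⋆ m ⋆ p ⋆ q ⋆ q, m)
  Sort arguments:  k ⋆ m ⋆ q ⋆ s(m ⋆ m ⋆ m ⋆ p ⋆ q ⋆ q, m) ⋆ s(s(s(s(p, k), k ⋆ p), k ⋆ p ⋆ t(m, k, m)), t(m ⋆ p ⋆ p ⋆ p ⋆ p, m ⋆ m ⋆ p ⋆ p ⋆ q ⋆ q ⋆ q, k ⋆ m ⋆ m ⋆ p ⋆ p ⋆ p ⋆ s(m, p))) ⋆ t(t(m ⋆ m ⋆ m ⋆ p, s(k, q), p ⋆ p ⋆ q), s(q, p) ⋆ t(k, q, p), s(k, k) ⋆ s(k, p))
Right:  m ⋆ q ⋆ s((m ⋆ (m ⋆ p)) ⋆ q ⋆ m ⋆ q, m) ⋆ s(s(s(s(p, k), p ⋆ k), (p ⋆ k) ⋆ t(m, k, m)), t((p ⋆ p) ⋆ m ⋆ p ⋆ p, q ⋆ p ⋆ m ⋆ q ⋆ p ⋆ q ⋆ m, p ⋆ p ⋆ (k ⋆ p) ⋆ (s(m, p) ⋆ m) ⋆ m)) ⋆ t(t(m ⋆ p ⋆ (m ⋆ m), s(k, q), q ⋆ p ⋆ p), s(q, p) ⋆ t(k, q, p), s(k, p) ⋆ s(k, k)) ⋆ k
  Inside:  s((m ⋆ (m ⋆ p)) ⋆ q ⋆ m ⋆ q, m)  →  s(m ⋆ m ⋆ m ⋆ p ⋆ q ⋆ q, m)
  Inside:  s(s(s(s(p, k), p ⋆ k), (p ⋆ k) ⋆ t(m, k, m)), t((p ⋆ p) ⋆ m ⋆ p ⋆ p, q ⋆ p ⋆ m ⋆ q ⋆ p ⋆ q ⋆ m, p ⋆ p ⋆ (k ⋆ p) ⋆ (s(m, p) ⋆ m) ⋆ m))  →  s(s(s(s(p, k), k ⋆ p), k ⋆ p ⋆ t(m, k, m)), t(m ⋆ p ⋆ p ⋆ p ⋆ p, m ⋆ m ⋆ p ⋆ p ⋆ q ⋆ q ⋆ q, k ⋆ m ⋆ m ⋆ p ⋆ p ⋆ p ⋆ s(m, p)))
  Simplify inside:  t(t(m ⋆ p ⋆ (m ⋆ m), s(k, q), q ⋆ p ⋆ p), s(q, p) ⋆ t(k, q, p), s(k, p) ⋆ s(k, k))  →  t(t(m ⋆ m ⋆ m ⋆ p, s(k, q), p ⋆ p ⋆ q), s(q, p) ⋆ t(k, q, p), s(k, k) ⋆ s(k, p))
  Sort:  k ⋆ m ⋆ q ⋆ s(m ⋆ m ⋆ m ⋆ p ⋆ q ⋆ q, m) ⋆ s(s(s(s(p, k), k ⋆ p), k ⋆ p ⋆ t(m, k, m)), t(m ⋆ p ⋆ p ⋆ p ⋆ p, m ⋆ m ⋆ p ⋆ p ⋆ q ⋆ q ⋆ q, k ⋆ m ⋆ m ⋆ p ⋆ p ⋆ p ⋆ s(m, p))) ⋆ t(t(m ⋆ m ⋆ m ⋆ p, s(k, q), p ⋆ p ⋆ q), s(q, p) ⋆ t(k, q, p), s(k, k) ⋆ s(k, p))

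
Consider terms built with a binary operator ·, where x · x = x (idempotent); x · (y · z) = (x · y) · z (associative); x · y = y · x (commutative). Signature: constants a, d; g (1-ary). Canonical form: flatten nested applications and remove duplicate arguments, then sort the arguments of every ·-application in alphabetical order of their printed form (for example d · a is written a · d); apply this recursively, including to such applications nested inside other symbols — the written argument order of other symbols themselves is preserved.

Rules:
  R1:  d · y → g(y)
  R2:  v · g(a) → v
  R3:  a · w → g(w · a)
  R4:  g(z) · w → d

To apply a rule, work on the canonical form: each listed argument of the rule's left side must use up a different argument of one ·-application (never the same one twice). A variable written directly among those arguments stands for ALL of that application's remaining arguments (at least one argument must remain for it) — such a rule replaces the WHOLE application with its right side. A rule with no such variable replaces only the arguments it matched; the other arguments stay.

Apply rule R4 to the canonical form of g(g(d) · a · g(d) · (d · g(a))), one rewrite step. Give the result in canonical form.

Answer: g(d)

Derivation:
Canonical form:  g(a · d · g(a) · g(d))
Apply R4:  consuming g(a);  w := a · d · g(d), z := a
Every leftover argument binds to the variable; the entire application is replaced.
New term:  g(d)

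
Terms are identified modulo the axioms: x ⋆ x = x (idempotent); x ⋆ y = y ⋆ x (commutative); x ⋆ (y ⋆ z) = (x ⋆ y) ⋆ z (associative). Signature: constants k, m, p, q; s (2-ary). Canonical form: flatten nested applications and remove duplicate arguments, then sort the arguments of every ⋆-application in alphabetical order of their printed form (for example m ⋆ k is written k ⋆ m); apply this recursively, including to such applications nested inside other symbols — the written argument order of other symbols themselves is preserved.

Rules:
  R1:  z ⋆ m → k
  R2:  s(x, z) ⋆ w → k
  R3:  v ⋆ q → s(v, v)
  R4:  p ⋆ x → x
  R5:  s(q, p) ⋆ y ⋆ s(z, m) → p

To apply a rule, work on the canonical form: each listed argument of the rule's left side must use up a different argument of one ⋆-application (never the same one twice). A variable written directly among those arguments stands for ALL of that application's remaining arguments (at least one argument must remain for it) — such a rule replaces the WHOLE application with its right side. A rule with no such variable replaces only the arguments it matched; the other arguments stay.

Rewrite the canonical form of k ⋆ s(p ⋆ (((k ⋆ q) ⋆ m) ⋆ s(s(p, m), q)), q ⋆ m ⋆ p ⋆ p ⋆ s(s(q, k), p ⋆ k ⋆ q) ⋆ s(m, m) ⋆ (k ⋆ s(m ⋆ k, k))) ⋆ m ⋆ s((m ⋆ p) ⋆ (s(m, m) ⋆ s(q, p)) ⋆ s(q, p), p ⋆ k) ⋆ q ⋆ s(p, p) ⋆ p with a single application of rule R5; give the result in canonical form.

Answer: k ⋆ m ⋆ p ⋆ q ⋆ s(k ⋆ m ⋆ p ⋆ q ⋆ s(s(p, m), q), k ⋆ m ⋆ p ⋆ q ⋆ s(k ⋆ m, k) ⋆ s(m, m) ⋆ s(s(q, k), k ⋆ p ⋆ q)) ⋆ s(p, k ⋆ p) ⋆ s(p, p)

Derivation:
Canonical form:  k ⋆ m ⋆ p ⋆ q ⋆ s(k ⋆ m ⋆ p ⋆ q ⋆ s(s(p, m), q), k ⋆ m ⋆ p ⋆ q ⋆ s(k ⋆ m, k) ⋆ s(m, m) ⋆ s(s(q, k), k ⋆ p ⋆ q)) ⋆ s(m ⋆ p ⋆ s(m, m) ⋆ s(q, p), k ⋆ p) ⋆ s(p, p)
Apply R5:  consuming s(m, m), s(q, p);  y := m ⋆ p, z := m
The variable takes the whole remainder — replace the entire application.
Result:  k ⋆ m ⋆ p ⋆ q ⋆ s(k ⋆ m ⋆ p ⋆ q ⋆ s(s(p, m), q), k ⋆ m ⋆ p ⋆ q ⋆ s(k ⋆ m, k) ⋆ s(m, m) ⋆ s(s(q, k), k ⋆ p ⋆ q)) ⋆ s(p, k ⋆ p) ⋆ s(p, p)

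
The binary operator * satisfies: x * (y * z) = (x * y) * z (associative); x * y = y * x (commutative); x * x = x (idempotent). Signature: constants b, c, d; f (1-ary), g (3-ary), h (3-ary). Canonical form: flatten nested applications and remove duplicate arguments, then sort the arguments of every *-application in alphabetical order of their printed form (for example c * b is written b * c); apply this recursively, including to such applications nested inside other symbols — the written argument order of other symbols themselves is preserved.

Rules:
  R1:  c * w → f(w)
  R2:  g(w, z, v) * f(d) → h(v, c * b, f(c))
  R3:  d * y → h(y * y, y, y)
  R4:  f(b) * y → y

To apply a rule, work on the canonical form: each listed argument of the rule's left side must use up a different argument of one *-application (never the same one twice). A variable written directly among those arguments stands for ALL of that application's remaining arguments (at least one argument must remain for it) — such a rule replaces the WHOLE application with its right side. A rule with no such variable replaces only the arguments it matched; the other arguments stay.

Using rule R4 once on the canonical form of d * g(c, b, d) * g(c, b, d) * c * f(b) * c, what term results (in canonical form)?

Answer: c * d * g(c, b, d)

Derivation:
Canonical form:  c * d * f(b) * g(c, b, d)
R4 matches:  uses f(b);  y := c * d * g(c, b, d)
The extension variable absorbs all remaining arguments, so the whole application is rewritten.
Giving:  c * d * g(c, b, d)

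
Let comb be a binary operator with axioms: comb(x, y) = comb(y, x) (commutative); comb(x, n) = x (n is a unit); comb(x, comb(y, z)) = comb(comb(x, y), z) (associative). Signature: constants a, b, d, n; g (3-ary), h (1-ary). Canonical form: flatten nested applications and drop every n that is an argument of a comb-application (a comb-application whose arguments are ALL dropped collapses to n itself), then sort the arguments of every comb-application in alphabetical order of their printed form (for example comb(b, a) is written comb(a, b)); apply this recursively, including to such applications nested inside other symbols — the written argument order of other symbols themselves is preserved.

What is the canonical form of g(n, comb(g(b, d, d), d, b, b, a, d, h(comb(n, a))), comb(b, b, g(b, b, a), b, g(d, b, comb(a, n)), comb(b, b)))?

Work inside:  comb(b, b, g(b, b, a), b, g(d, b, comb(a, n)), comb(b, b))
Flatten:  comb(b, b, g(b, b, a), b, g(d, b, comb(a, n)), b, b)
Simplify inside:  g(d, b, comb(a, n))  →  g(d, b, a)
Sort:  comb(b, b, b, b, b, g(b, b, a), g(d, b, a))
Reassemble:  g(n, comb(a, b, b, d, d, g(b, d, d), h(a)), comb(b, b, b, b, b, g(b, b, a), g(d, b, a)))

Answer: g(n, comb(a, b, b, d, d, g(b, d, d), h(a)), comb(b, b, b, b, b, g(b, b, a), g(d, b, a)))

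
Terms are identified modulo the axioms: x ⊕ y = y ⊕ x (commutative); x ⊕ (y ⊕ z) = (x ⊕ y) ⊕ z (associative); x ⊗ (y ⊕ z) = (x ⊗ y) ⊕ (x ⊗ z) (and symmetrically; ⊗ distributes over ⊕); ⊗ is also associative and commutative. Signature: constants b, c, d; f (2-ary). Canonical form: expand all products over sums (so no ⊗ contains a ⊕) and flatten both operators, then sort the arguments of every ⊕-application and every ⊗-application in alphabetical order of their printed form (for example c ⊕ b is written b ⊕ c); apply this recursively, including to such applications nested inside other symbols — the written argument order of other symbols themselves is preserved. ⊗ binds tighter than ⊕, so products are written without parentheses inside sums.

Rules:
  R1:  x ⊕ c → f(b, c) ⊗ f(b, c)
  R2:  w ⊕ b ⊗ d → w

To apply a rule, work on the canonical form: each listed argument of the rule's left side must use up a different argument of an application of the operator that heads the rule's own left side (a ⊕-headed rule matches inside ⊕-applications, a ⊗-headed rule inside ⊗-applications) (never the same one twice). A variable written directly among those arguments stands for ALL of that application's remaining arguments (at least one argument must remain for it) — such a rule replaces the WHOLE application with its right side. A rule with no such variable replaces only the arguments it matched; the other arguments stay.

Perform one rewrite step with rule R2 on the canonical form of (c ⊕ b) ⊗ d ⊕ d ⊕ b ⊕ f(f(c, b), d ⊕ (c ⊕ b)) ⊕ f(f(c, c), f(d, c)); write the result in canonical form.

Canonical form:  b ⊕ b ⊗ d ⊕ c ⊗ d ⊕ d ⊕ f(f(c, b), b ⊕ c ⊕ d) ⊕ f(f(c, c), f(d, c))
R2 matches:  uses b ⊗ d;  w := b ⊕ c ⊗ d ⊕ d ⊕ f(f(c, b), b ⊕ c ⊕ d) ⊕ f(f(c, c), f(d, c))
The variable takes the whole remainder — replace the entire application.
New term:  b ⊕ c ⊗ d ⊕ d ⊕ f(f(c, b), b ⊕ c ⊕ d) ⊕ f(f(c, c), f(d, c))

Answer: b ⊕ c ⊗ d ⊕ d ⊕ f(f(c, b), b ⊕ c ⊕ d) ⊕ f(f(c, c), f(d, c))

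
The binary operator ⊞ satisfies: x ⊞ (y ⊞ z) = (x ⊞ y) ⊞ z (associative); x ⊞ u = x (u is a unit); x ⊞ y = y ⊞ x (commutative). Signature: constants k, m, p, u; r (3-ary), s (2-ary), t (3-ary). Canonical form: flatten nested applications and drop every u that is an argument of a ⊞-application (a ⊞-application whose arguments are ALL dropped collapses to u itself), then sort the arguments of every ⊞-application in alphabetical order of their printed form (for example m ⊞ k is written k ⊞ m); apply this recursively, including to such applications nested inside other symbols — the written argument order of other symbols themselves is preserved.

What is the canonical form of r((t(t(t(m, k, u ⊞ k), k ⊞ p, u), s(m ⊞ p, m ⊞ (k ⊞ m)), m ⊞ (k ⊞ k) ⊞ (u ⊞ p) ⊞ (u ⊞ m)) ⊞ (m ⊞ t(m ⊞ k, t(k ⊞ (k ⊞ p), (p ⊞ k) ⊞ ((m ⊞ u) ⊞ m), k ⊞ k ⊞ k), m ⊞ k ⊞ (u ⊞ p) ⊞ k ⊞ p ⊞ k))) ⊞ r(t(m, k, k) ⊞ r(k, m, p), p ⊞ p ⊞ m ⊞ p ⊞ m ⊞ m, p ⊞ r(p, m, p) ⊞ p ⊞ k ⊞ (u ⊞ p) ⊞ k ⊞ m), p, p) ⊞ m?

Canonicalize subterm:  r((t(t(t(m, k, u ⊞ k), k ⊞ p, u), s(m ⊞ p, m ⊞ (k ⊞ m)), m ⊞ (k ⊞ k) ⊞ (u ⊞ p) ⊞ (u ⊞ m)) ⊞ (m ⊞ t(m ⊞ k, t(k ⊞ (k ⊞ p), (p ⊞ k) ⊞ ((m ⊞ u) ⊞ m), k ⊞ k ⊞ k), m ⊞ k ⊞ (u ⊞ p) ⊞ k ⊞ p ⊞ k))) ⊞ r(t(m, k, k) ⊞ r(k, m, p), p ⊞ p ⊞ m ⊞ p ⊞ m ⊞ m, p ⊞ r(p, m, p) ⊞ p ⊞ k ⊞ (u ⊞ p) ⊞ k ⊞ m), p, p)  →  r(m ⊞ r(r(k, m, p) ⊞ t(m, k, k), m ⊞ m ⊞ m ⊞ p ⊞ p ⊞ p, k ⊞ k ⊞ m ⊞ p ⊞ p ⊞ p ⊞ r(p, m, p)) ⊞ t(k ⊞ m, t(k ⊞ k ⊞ p, k ⊞ m ⊞ m ⊞ p, k ⊞ k ⊞ k), k ⊞ k ⊞ k ⊞ m ⊞ p ⊞ p) ⊞ t(t(t(m, k, k), k ⊞ p, u), s(m ⊞ p, k ⊞ m ⊞ m), k ⊞ k ⊞ m ⊞ m ⊞ p), p, p)
Sort arguments:  m ⊞ r(m ⊞ r(r(k, m, p) ⊞ t(m, k, k), m ⊞ m ⊞ m ⊞ p ⊞ p ⊞ p, k ⊞ k ⊞ m ⊞ p ⊞ p ⊞ p ⊞ r(p, m, p)) ⊞ t(k ⊞ m, t(k ⊞ k ⊞ p, k ⊞ m ⊞ m ⊞ p, k ⊞ k ⊞ k), k ⊞ k ⊞ k ⊞ m ⊞ p ⊞ p) ⊞ t(t(t(m, k, k), k ⊞ p, u), s(m ⊞ p, k ⊞ m ⊞ m), k ⊞ k ⊞ m ⊞ m ⊞ p), p, p)

Answer: m ⊞ r(m ⊞ r(r(k, m, p) ⊞ t(m, k, k), m ⊞ m ⊞ m ⊞ p ⊞ p ⊞ p, k ⊞ k ⊞ m ⊞ p ⊞ p ⊞ p ⊞ r(p, m, p)) ⊞ t(k ⊞ m, t(k ⊞ k ⊞ p, k ⊞ m ⊞ m ⊞ p, k ⊞ k ⊞ k), k ⊞ k ⊞ k ⊞ m ⊞ p ⊞ p) ⊞ t(t(t(m, k, k), k ⊞ p, u), s(m ⊞ p, k ⊞ m ⊞ m), k ⊞ k ⊞ m ⊞ m ⊞ p), p, p)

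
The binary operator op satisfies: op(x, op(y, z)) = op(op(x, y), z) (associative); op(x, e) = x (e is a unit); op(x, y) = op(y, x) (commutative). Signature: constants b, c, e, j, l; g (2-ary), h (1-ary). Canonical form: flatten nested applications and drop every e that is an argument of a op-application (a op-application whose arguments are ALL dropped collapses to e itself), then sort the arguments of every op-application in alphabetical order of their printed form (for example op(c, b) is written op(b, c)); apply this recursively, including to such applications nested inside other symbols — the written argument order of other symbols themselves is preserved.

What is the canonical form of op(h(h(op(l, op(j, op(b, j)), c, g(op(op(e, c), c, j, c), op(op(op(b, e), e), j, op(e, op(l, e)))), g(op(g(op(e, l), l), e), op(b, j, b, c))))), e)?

Simplify inside:  h(h(op(l, op(j, op(b, j)), c, g(op(op(e, c), c, j, c), op(op(op(b, e), e), j, op(e, op(l, e)))), g(op(g(op(e, l), l), e), op(b, j, b, c)))))  →  h(h(op(b, c, g(g(l, l), op(b, b, c, j)), g(op(c, c, c, j), op(b, j, l)), j, j, l)))
Drop the unit:  drop e
Order the arguments:  h(h(op(b, c, g(g(l, l), op(b, b, c, j)), g(op(c, c, c, j), op(b, j, l)), j, j, l)))

Answer: h(h(op(b, c, g(g(l, l), op(b, b, c, j)), g(op(c, c, c, j), op(b, j, l)), j, j, l)))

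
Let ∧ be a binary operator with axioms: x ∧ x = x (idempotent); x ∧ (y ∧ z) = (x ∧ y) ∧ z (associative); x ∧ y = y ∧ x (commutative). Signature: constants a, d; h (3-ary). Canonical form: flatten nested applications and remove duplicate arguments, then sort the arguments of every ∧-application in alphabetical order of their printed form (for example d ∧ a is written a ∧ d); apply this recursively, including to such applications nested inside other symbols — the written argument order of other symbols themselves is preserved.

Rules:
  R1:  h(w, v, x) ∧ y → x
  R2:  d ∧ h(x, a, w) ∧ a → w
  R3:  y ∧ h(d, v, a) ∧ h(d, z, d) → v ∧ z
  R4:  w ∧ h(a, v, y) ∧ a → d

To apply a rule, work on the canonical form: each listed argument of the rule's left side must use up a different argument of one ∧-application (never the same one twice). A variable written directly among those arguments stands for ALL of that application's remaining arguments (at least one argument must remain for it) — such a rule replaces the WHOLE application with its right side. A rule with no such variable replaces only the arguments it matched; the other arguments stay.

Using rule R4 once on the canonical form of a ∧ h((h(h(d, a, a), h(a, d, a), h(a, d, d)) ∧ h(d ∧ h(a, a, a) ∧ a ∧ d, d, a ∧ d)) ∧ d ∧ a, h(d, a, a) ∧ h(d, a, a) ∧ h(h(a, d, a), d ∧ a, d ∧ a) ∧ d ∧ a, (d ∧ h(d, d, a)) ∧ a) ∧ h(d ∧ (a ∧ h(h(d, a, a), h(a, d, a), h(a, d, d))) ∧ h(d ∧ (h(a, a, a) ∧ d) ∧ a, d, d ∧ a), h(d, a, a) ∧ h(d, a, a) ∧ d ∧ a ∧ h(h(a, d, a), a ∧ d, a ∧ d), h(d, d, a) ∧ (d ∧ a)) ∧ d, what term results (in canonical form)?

Canonical form:  a ∧ d ∧ h(a ∧ d ∧ h(a ∧ d ∧ h(a, a, a), d, a ∧ d) ∧ h(h(d, a, a), h(a, d, a), h(a, d, d)), a ∧ d ∧ h(d, a, a) ∧ h(h(a, d, a), a ∧ d, a ∧ d), a ∧ d ∧ h(d, d, a))
Apply R4:  consuming a, h(a, a, a);  v := a, w := d, y := a
Every leftover argument binds to the variable; the entire application is replaced.
New term:  a ∧ d ∧ h(a ∧ d ∧ h(d, d, a ∧ d) ∧ h(h(d, a, a), h(a, d, a), h(a, d, d)), a ∧ d ∧ h(d, a, a) ∧ h(h(a, d, a), a ∧ d, a ∧ d), a ∧ d ∧ h(d, d, a))

Answer: a ∧ d ∧ h(a ∧ d ∧ h(d, d, a ∧ d) ∧ h(h(d, a, a), h(a, d, a), h(a, d, d)), a ∧ d ∧ h(d, a, a) ∧ h(h(a, d, a), a ∧ d, a ∧ d), a ∧ d ∧ h(d, d, a))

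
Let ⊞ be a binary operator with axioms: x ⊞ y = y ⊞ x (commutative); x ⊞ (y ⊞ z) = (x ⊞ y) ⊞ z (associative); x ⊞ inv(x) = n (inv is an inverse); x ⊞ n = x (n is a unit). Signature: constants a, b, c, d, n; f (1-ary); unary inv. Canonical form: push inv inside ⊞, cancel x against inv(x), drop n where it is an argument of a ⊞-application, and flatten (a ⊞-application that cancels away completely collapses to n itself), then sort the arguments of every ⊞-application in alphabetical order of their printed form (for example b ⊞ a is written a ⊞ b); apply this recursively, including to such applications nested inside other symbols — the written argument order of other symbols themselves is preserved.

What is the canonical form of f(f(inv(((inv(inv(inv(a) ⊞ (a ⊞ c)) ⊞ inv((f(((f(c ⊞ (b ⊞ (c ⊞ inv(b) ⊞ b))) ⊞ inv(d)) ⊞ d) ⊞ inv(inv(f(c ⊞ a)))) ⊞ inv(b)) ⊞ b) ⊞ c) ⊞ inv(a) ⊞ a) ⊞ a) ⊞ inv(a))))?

Descend into:  ((inv(inv(inv(a) ⊞ (a ⊞ c)) ⊞ inv((f(((f(c ⊞ (b ⊞ (c ⊞ inv(b) ⊞ b))) ⊞ inv(d)) ⊞ d) ⊞ inv(inv(f(c ⊞ a)))) ⊞ inv(b)) ⊞ b) ⊞ c) ⊞ inv(a) ⊞ a) ⊞ a) ⊞ inv(a)
Push inv inside:  distribute inv over ⊞ and collapse double inv
Cancel inverse pairs:  a cancels; c cancels; b cancels
Combine occurrences:  f(f(a ⊞ c) ⊞ f(b ⊞ c ⊞ c))
Rebuild:  f(f(inv(f(f(a ⊞ c) ⊞ f(b ⊞ c ⊞ c)))))

Answer: f(f(inv(f(f(a ⊞ c) ⊞ f(b ⊞ c ⊞ c)))))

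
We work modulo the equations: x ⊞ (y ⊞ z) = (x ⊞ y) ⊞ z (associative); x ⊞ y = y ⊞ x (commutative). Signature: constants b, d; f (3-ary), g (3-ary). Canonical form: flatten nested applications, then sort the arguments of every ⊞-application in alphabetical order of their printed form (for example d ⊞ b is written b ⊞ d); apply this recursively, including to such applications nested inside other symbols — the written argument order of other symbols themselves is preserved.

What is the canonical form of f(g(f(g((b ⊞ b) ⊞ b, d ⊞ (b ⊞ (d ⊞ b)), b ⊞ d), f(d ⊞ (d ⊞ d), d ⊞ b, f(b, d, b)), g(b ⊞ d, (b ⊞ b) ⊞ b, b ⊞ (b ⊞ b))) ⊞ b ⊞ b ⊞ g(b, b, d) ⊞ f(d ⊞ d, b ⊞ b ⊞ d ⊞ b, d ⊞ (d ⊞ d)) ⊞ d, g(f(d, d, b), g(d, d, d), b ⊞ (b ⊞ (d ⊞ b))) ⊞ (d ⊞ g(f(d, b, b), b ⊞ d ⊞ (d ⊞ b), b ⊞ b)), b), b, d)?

Answer: f(g(b ⊞ b ⊞ d ⊞ f(d ⊞ d, b ⊞ b ⊞ b ⊞ d, d ⊞ d ⊞ d) ⊞ f(g(b ⊞ b ⊞ b, b ⊞ b ⊞ d ⊞ d, b ⊞ d), f(d ⊞ d ⊞ d, b ⊞ d, f(b, d, b)), g(b ⊞ d, b ⊞ b ⊞ b, b ⊞ b ⊞ b)) ⊞ g(b, b, d), d ⊞ g(f(d, b, b), b ⊞ b ⊞ d ⊞ d, b ⊞ b) ⊞ g(f(d, d, b), g(d, d, d), b ⊞ b ⊞ b ⊞ d), b), b, d)

Derivation:
Focus inside:  f(g((b ⊞ b) ⊞ b, d ⊞ (b ⊞ (d ⊞ b)), b ⊞ d), f(d ⊞ (d ⊞ d), d ⊞ b, f(b, d, b)), g(b ⊞ d, (b ⊞ b) ⊞ b, b ⊞ (b ⊞ b))) ⊞ b ⊞ b ⊞ g(b, b, d) ⊞ f(d ⊞ d, b ⊞ b ⊞ d ⊞ b, d ⊞ (d ⊞ d)) ⊞ d
Simplify inside:  f(g((b ⊞ b) ⊞ b, d ⊞ (b ⊞ (d ⊞ b)), b ⊞ d), f(d ⊞ (d ⊞ d), d ⊞ b, f(b, d, b)), g(b ⊞ d, (b ⊞ b) ⊞ b, b ⊞ (b ⊞ b)))  →  f(g(b ⊞ b ⊞ b, b ⊞ b ⊞ d ⊞ d, b ⊞ d), f(d ⊞ d ⊞ d, b ⊞ d, f(b, d, b)), g(b ⊞ d, b ⊞ b ⊞ b, b ⊞ b ⊞ b))
Inside:  f(d ⊞ d, b ⊞ b ⊞ d ⊞ b, d ⊞ (d ⊞ d))  →  f(d ⊞ d, b ⊞ b ⊞ b ⊞ d, d ⊞ d ⊞ d)
Sort:  b ⊞ b ⊞ d ⊞ f(d ⊞ d, b ⊞ b ⊞ b ⊞ d, d ⊞ d ⊞ d) ⊞ f(g(b ⊞ b ⊞ b, b ⊞ b ⊞ d ⊞ d, b ⊞ d), f(d ⊞ d ⊞ d, b ⊞ d, f(b, d, b)), g(b ⊞ d, b ⊞ b ⊞ b, b ⊞ b ⊞ b)) ⊞ g(b, b, d)
Reassemble:  f(g(b ⊞ b ⊞ d ⊞ f(d ⊞ d, b ⊞ b ⊞ b ⊞ d, d ⊞ d ⊞ d) ⊞ f(g(b ⊞ b ⊞ b, b ⊞ b ⊞ d ⊞ d, b ⊞ d), f(d ⊞ d ⊞ d, b ⊞ d, f(b, d, b)), g(b ⊞ d, b ⊞ b ⊞ b, b ⊞ b ⊞ b)) ⊞ g(b, b, d), d ⊞ g(f(d, b, b), b ⊞ b ⊞ d ⊞ d, b ⊞ b) ⊞ g(f(d, d, b), g(d, d, d), b ⊞ b ⊞ b ⊞ d), b), b, d)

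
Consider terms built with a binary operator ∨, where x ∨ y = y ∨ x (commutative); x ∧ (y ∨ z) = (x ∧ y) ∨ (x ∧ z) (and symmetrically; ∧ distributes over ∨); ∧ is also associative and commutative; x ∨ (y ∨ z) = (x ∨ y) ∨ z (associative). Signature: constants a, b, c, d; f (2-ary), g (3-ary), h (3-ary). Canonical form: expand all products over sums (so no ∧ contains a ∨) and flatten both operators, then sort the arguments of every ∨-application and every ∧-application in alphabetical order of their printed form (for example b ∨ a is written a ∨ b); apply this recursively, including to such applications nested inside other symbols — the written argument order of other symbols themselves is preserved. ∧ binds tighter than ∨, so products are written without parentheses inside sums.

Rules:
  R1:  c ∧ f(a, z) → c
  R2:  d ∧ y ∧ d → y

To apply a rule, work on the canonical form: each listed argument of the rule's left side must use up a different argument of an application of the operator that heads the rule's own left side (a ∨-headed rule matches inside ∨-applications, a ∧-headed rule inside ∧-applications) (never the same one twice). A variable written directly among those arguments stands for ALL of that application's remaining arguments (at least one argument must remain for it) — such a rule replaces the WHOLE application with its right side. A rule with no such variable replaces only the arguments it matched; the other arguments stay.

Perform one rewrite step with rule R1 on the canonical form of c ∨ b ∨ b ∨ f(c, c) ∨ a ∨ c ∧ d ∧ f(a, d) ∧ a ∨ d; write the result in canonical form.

Answer: a ∨ a ∧ c ∧ d ∨ b ∨ b ∨ c ∨ d ∨ f(c, c)

Derivation:
Canonical form:  a ∨ a ∧ c ∧ d ∧ f(a, d) ∨ b ∨ b ∨ c ∨ d ∨ f(c, c)
Apply R1:  consuming c, f(a, d);  z := d
Giving:  a ∨ a ∧ c ∧ d ∨ b ∨ b ∨ c ∨ d ∨ f(c, c)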